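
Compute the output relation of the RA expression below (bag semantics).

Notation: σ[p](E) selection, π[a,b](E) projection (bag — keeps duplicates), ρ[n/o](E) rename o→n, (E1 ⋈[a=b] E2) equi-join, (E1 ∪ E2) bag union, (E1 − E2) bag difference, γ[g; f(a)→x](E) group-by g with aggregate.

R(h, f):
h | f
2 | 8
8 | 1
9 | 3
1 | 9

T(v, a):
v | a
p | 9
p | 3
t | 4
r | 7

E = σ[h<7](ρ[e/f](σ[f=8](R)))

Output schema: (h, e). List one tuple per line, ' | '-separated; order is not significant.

Per-node cardinality:
  R → 4
  σ[f=8](R) → 1
  ρ[e/f](σ[f=8](R)) → 1
  σ[h<7](ρ[e/f](σ[f=8](R))) → 1

== RESULT ==
h | e
2 | 8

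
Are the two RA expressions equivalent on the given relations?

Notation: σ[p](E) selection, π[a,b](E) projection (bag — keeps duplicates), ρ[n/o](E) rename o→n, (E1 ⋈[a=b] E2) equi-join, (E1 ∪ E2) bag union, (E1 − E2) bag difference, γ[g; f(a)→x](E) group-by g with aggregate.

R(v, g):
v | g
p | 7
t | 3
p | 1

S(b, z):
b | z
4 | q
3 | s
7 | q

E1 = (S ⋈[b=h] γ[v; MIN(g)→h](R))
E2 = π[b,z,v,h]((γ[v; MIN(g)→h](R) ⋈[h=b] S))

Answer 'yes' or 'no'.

E1 subexpression sizes:
  S → 3
  R → 3
  γ[v; MIN(g)→h](R) → 2
  (S ⋈[b=h] γ[v; MIN(g)→h](R)) → 1
E2 subexpression sizes:
  R → 3
  γ[v; MIN(g)→h](R) → 2
  S → 3
  (γ[v; MIN(g)→h](R) ⋈[h=b] S) → 1
  π[b,z,v,h]((γ[v; MIN(g)→h](R) ⋈[h=b] S)) → 1

E1 and E2 produce the same multiset:
b | z | v | h
3 | s | t | 3

yes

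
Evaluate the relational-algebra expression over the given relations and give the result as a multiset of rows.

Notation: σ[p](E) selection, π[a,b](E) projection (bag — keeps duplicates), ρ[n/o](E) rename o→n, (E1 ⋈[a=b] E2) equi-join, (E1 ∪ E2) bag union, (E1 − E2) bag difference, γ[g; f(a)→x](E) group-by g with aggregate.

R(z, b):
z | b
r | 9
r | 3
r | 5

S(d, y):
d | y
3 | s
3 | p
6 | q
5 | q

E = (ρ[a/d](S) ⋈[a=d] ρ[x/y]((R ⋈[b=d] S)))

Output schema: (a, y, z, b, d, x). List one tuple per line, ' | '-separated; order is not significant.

Subexpression sizes:
  S → 4
  ρ[a/d](S) → 4
  R → 3
  S → 4
  (R ⋈[b=d] S) → 3
  ρ[x/y]((R ⋈[b=d] S)) → 3
  (ρ[a/d](S) ⋈[a=d] ρ[x/y]((R ⋈[b=d] S))) → 5

== RESULT ==
a | y | z | b | d | x
3 | p | r | 3 | 3 | p
3 | p | r | 3 | 3 | s
3 | s | r | 3 | 3 | p
3 | s | r | 3 | 3 | s
5 | q | r | 5 | 5 | q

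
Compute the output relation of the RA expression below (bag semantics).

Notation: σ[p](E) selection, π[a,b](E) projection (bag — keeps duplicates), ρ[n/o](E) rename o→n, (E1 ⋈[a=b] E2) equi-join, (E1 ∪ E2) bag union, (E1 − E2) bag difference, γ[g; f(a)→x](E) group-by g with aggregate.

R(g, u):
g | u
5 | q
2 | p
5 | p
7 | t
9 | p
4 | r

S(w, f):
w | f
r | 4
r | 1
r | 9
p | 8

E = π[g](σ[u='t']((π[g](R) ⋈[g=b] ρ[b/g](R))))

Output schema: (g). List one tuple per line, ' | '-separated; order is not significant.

Stepwise |·|:
  R → 6
  π[g](R) → 6
  R → 6
  ρ[b/g](R) → 6
  (π[g](R) ⋈[g=b] ρ[b/g](R)) → 8
  σ[u='t']((π[g](R) ⋈[g=b] ρ[b/g](R))) → 1
  π[g](σ[u='t']((π[g](R) ⋈[g=b] ρ[b/g](R)))) → 1

== RESULT ==
g
7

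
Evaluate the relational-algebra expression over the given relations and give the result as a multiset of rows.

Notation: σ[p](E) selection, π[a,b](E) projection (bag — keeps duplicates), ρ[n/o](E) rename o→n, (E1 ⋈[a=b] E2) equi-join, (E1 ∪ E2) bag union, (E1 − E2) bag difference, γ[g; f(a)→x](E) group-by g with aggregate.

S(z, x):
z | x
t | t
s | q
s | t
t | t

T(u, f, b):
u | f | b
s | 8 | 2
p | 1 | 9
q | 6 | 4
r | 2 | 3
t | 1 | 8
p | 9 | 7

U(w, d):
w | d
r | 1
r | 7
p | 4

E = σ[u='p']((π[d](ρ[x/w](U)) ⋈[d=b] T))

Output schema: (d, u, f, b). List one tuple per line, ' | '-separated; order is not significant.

Stepwise |·|:
  U → 3
  ρ[x/w](U) → 3
  π[d](ρ[x/w](U)) → 3
  T → 6
  (π[d](ρ[x/w](U)) ⋈[d=b] T) → 2
  σ[u='p']((π[d](ρ[x/w](U)) ⋈[d=b] T)) → 1

== RESULT ==
d | u | f | b
7 | p | 9 | 7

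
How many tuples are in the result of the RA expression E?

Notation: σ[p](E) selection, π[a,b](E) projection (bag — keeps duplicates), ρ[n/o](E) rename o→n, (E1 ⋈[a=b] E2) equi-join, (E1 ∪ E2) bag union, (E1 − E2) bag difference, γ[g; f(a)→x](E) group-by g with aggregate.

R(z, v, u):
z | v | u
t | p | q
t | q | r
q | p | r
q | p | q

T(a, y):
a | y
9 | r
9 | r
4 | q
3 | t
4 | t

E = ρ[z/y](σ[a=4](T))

Per-node cardinality:
  T → 5
  σ[a=4](T) → 2
  ρ[z/y](σ[a=4](T)) → 2

|E| = 2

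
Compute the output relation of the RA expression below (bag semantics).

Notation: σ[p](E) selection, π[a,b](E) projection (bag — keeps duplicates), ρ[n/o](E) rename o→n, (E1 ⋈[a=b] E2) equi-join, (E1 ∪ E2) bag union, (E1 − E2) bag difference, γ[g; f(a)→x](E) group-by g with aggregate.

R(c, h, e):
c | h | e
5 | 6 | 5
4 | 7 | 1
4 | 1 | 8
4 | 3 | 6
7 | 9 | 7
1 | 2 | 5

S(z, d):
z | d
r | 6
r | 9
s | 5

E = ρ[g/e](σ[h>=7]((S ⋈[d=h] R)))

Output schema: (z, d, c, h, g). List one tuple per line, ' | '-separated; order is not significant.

Subexpression sizes:
  S → 3
  R → 6
  (S ⋈[d=h] R) → 2
  σ[h>=7]((S ⋈[d=h] R)) → 1
  ρ[g/e](σ[h>=7]((S ⋈[d=h] R))) → 1

== RESULT ==
z | d | c | h | g
r | 9 | 7 | 9 | 7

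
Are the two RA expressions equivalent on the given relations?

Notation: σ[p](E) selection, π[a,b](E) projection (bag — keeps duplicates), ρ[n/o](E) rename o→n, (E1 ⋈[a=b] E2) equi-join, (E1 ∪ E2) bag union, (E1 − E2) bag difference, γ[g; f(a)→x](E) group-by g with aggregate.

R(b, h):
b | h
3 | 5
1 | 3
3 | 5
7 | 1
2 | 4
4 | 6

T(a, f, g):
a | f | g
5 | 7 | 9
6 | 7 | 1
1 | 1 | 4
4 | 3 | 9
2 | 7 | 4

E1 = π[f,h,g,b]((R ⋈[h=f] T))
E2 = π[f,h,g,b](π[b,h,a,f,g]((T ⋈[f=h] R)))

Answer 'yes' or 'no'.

E1 subexpression sizes:
  R → 6
  T → 5
  (R ⋈[h=f] T) → 2
  π[f,h,g,b]((R ⋈[h=f] T)) → 2
E2 subexpression sizes:
  T → 5
  R → 6
  (T ⋈[f=h] R) → 2
  π[b,h,a,f,g]((T ⋈[f=h] R)) → 2
  π[f,h,g,b](π[b,h,a,f,g]((T ⋈[f=h] R))) → 2

E1 and E2 produce the same multiset:
f | h | g | b
1 | 1 | 4 | 7
3 | 3 | 9 | 1

yes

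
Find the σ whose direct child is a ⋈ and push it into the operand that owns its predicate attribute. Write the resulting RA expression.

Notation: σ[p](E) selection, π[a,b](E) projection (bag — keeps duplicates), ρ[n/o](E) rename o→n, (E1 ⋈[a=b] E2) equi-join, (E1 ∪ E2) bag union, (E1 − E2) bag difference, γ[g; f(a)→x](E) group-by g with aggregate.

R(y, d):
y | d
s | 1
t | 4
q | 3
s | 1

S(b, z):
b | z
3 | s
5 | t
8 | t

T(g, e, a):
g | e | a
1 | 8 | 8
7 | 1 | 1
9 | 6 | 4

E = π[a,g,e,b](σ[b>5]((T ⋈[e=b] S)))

σ filters on b, owned by the right side.
E' = π[a,g,e,b]((T ⋈[e=b] σ[b>5](S)))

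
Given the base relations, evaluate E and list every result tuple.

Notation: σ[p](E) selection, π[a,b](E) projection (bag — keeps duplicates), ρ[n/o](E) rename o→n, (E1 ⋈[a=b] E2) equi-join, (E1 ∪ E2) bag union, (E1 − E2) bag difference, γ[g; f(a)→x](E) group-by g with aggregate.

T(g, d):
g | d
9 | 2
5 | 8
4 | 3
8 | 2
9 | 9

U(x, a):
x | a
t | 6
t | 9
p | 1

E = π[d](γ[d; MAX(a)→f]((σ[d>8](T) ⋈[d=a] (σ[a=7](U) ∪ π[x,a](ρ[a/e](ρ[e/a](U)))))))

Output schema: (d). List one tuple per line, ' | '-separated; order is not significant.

Stepwise |·|:
  T → 5
  σ[d>8](T) → 1
  U → 3
  σ[a=7](U) → 0
  U → 3
  ρ[e/a](U) → 3
  ρ[a/e](ρ[e/a](U)) → 3
  π[x,a](ρ[a/e](ρ[e/a](U))) → 3
  (σ[a=7](U) ∪ π[x,a](ρ[a/e](ρ[e/a](U)))) → 3
  (σ[d>8](T) ⋈[d=a] (σ[a=7](U) ∪ π[x,a](ρ[a/e](ρ[e/a](U))))) → 1
  γ[d; MAX(a)→f]((σ[d>8](T) ⋈[d=a] (σ[a=7](U) ∪ π[x,a](ρ[a/e](ρ[e/a](U)))))) → 1
  π[d](γ[d; MAX(a)→f]((σ[d>8](T) ⋈[d=a] (σ[a=7](U) ∪ π[x,a](ρ[a/e](ρ[e/a](U))))))) → 1

== RESULT ==
d
9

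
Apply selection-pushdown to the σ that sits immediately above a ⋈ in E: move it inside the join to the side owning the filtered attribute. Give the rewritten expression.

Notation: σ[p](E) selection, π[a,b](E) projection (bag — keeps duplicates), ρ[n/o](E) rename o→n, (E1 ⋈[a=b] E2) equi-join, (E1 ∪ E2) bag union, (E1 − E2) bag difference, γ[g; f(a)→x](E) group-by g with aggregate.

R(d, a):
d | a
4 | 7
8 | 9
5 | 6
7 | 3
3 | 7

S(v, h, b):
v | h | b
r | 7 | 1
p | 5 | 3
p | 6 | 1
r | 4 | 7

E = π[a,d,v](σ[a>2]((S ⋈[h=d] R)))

σ filters on a, owned by the right side.
E' = π[a,d,v]((S ⋈[h=d] σ[a>2](R)))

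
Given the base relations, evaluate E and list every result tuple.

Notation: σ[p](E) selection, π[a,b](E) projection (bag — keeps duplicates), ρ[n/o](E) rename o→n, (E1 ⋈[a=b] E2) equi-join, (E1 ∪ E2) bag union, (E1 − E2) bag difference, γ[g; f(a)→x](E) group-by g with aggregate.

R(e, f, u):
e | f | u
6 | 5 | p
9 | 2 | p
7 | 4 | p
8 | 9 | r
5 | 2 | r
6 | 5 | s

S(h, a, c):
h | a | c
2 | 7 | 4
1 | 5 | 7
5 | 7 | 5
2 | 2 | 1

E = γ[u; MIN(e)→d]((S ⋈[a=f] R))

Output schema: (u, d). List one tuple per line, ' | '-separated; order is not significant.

Per-node cardinality:
  S → 4
  R → 6
  (S ⋈[a=f] R) → 4
  γ[u; MIN(e)→d]((S ⋈[a=f] R)) → 3

== RESULT ==
u | d
p | 6
r | 5
s | 6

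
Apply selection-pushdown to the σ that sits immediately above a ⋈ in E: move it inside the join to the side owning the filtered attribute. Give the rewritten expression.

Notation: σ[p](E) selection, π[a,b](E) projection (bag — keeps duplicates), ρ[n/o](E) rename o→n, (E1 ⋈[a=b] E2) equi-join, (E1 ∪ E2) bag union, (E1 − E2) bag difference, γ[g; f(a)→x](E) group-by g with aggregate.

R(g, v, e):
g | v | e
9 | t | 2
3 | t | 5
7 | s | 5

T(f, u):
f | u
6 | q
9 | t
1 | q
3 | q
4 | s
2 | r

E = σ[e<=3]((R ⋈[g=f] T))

σ filters on e, owned by the left side.
E' = (σ[e<=3](R) ⋈[g=f] T)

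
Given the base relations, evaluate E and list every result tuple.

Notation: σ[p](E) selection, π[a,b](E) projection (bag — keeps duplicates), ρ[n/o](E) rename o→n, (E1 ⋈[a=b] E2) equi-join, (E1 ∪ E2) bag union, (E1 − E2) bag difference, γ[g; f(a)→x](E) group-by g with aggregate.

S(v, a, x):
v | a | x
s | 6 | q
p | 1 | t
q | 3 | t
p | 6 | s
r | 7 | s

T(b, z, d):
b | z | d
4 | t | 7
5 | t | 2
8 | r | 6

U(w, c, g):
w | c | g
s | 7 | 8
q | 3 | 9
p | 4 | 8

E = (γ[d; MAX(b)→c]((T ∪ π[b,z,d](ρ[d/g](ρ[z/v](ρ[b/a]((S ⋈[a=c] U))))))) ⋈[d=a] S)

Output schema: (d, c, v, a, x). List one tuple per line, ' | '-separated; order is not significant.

Row counts bottom-up:
  T → 3
  S → 5
  U → 3
  (S ⋈[a=c] U) → 2
  ρ[b/a]((S ⋈[a=c] U)) → 2
  ρ[z/v](ρ[b/a]((S ⋈[a=c] U))) → 2
  ρ[d/g](ρ[z/v](ρ[b/a]((S ⋈[a=c] U)))) → 2
  π[b,z,d](ρ[d/g](ρ[z/v](ρ[b/a]((S ⋈[a=c] U))))) → 2
  (T ∪ π[b,z,d](ρ[d/g](ρ[z/v](ρ[b/a]((S ⋈[a=c] U)))))) → 5
  γ[d; MAX(b)→c]((T ∪ π[b,z,d](ρ[d/g](ρ[z/v](ρ[b/a]((S ⋈[a=c] U))))))) → 5
  S → 5
  (γ[d; MAX(b)→c]((T ∪ π[b,z,d](ρ[d/g](ρ[z/v](ρ[b/a]((S ⋈[a=c] U))))))) ⋈[d=a] S) → 3

== RESULT ==
d | c | v | a | x
6 | 8 | p | 6 | s
6 | 8 | s | 6 | q
7 | 4 | r | 7 | s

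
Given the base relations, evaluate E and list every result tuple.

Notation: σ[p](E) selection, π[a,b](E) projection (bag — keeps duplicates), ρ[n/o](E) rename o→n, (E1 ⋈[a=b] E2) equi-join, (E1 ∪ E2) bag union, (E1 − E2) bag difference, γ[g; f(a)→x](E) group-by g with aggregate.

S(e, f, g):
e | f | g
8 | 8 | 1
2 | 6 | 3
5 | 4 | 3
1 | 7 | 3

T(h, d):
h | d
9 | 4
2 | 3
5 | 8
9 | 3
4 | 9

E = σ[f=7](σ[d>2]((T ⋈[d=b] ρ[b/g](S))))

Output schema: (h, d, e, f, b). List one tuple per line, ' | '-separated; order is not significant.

Stepwise |·|:
  T → 5
  S → 4
  ρ[b/g](S) → 4
  (T ⋈[d=b] ρ[b/g](S)) → 6
  σ[d>2]((T ⋈[d=b] ρ[b/g](S))) → 6
  σ[f=7](σ[d>2]((T ⋈[d=b] ρ[b/g](S)))) → 2

== RESULT ==
h | d | e | f | b
2 | 3 | 1 | 7 | 3
9 | 3 | 1 | 7 | 3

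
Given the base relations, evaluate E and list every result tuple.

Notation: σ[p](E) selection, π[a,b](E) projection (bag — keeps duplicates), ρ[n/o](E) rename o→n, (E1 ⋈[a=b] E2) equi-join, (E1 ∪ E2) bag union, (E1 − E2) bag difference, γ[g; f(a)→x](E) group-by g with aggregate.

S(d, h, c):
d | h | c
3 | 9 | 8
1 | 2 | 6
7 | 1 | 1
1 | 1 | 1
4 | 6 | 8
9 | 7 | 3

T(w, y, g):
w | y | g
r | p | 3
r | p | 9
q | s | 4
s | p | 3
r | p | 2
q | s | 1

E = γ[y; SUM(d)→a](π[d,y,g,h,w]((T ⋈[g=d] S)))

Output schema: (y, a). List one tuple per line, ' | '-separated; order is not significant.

Per-node cardinality:
  T → 6
  S → 6
  (T ⋈[g=d] S) → 6
  π[d,y,g,h,w]((T ⋈[g=d] S)) → 6
  γ[y; SUM(d)→a](π[d,y,g,h,w]((T ⋈[g=d] S))) → 2

== RESULT ==
y | a
p | 15
s | 6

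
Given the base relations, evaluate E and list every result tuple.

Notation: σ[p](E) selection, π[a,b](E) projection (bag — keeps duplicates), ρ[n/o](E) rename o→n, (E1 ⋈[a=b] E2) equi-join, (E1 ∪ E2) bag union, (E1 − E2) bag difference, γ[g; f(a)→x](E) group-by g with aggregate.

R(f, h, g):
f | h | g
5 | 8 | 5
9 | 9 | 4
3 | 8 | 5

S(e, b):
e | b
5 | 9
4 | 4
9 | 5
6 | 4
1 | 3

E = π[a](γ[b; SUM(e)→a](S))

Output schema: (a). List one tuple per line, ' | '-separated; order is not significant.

Row counts bottom-up:
  S → 5
  γ[b; SUM(e)→a](S) → 4
  π[a](γ[b; SUM(e)→a](S)) → 4

== RESULT ==
a
1
5
9
10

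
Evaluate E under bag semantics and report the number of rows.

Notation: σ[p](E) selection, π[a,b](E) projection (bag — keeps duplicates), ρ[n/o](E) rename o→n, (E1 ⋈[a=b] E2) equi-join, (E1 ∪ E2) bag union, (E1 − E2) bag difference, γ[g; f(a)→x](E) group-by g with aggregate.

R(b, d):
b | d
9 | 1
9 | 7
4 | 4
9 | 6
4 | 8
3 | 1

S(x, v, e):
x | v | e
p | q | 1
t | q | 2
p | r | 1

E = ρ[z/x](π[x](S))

Per-node cardinality:
  S → 3
  π[x](S) → 3
  ρ[z/x](π[x](S)) → 3

|E| = 3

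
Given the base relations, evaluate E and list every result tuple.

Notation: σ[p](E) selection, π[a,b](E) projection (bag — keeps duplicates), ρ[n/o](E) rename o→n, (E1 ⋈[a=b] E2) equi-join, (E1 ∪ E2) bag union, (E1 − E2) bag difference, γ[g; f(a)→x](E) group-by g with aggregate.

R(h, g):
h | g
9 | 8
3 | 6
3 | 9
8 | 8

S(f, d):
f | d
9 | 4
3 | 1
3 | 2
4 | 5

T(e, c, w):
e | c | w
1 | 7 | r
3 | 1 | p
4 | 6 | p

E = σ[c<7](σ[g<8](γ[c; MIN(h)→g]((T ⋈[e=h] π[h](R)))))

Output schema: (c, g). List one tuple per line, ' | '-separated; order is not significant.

Row counts bottom-up:
  T → 3
  R → 4
  π[h](R) → 4
  (T ⋈[e=h] π[h](R)) → 2
  γ[c; MIN(h)→g]((T ⋈[e=h] π[h](R))) → 1
  σ[g<8](γ[c; MIN(h)→g]((T ⋈[e=h] π[h](R)))) → 1
  σ[c<7](σ[g<8](γ[c; MIN(h)→g]((T ⋈[e=h] π[h](R))))) → 1

== RESULT ==
c | g
1 | 3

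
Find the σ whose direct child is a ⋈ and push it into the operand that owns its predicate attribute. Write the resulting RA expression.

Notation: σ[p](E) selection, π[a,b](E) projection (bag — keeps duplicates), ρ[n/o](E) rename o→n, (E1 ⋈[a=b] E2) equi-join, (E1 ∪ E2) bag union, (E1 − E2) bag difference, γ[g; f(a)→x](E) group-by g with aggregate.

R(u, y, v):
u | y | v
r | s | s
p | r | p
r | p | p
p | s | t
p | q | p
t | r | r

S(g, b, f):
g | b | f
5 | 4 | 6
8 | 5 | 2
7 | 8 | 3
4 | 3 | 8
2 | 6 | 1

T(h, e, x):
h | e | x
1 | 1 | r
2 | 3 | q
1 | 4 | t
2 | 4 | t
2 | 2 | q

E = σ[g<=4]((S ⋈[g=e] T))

σ filters on g, owned by the left side.
E' = (σ[g<=4](S) ⋈[g=e] T)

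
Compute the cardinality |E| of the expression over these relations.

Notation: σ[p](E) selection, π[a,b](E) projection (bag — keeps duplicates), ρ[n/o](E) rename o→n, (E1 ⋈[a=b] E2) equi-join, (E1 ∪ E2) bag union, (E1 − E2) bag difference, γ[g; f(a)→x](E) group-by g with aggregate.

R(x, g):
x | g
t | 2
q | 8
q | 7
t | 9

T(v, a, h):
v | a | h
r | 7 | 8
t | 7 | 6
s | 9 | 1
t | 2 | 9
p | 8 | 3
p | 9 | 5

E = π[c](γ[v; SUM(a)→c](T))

Row counts bottom-up:
  T → 6
  γ[v; SUM(a)→c](T) → 4
  π[c](γ[v; SUM(a)→c](T)) → 4

|E| = 4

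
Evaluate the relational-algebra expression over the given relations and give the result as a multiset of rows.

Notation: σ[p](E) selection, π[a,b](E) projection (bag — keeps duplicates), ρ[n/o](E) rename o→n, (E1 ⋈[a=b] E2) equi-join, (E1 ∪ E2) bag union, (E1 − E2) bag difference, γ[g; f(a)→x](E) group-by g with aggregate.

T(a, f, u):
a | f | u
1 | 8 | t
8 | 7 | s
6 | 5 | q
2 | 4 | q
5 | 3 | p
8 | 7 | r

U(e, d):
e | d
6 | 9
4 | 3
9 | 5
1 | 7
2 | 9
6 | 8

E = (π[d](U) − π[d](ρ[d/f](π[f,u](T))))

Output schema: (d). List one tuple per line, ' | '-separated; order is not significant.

Row counts bottom-up:
  U → 6
  π[d](U) → 6
  T → 6
  π[f,u](T) → 6
  ρ[d/f](π[f,u](T)) → 6
  π[d](ρ[d/f](π[f,u](T))) → 6
  (π[d](U) − π[d](ρ[d/f](π[f,u](T)))) → 2

== RESULT ==
d
9
9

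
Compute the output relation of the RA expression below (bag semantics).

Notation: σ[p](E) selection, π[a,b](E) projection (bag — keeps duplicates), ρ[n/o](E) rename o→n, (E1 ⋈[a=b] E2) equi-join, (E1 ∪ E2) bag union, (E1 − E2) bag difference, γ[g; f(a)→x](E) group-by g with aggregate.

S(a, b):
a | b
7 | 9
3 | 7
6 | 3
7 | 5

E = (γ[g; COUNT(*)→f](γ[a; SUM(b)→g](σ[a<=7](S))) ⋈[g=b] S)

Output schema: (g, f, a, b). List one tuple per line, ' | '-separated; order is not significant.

Row counts bottom-up:
  S → 4
  σ[a<=7](S) → 4
  γ[a; SUM(b)→g](σ[a<=7](S)) → 3
  γ[g; COUNT(*)→f](γ[a; SUM(b)→g](σ[a<=7](S))) → 3
  S → 4
  (γ[g; COUNT(*)→f](γ[a; SUM(b)→g](σ[a<=7](S))) ⋈[g=b] S) → 2

== RESULT ==
g | f | a | b
3 | 1 | 6 | 3
7 | 1 | 3 | 7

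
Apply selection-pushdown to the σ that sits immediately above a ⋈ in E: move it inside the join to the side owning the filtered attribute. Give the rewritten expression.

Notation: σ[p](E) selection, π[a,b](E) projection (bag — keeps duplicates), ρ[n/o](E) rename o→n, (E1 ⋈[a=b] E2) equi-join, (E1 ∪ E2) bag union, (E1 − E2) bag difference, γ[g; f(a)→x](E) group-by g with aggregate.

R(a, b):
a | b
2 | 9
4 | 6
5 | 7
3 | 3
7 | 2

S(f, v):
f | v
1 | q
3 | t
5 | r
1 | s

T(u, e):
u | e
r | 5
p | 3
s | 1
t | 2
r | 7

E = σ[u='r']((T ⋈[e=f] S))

σ filters on u, owned by the left side.
E' = (σ[u='r'](T) ⋈[e=f] S)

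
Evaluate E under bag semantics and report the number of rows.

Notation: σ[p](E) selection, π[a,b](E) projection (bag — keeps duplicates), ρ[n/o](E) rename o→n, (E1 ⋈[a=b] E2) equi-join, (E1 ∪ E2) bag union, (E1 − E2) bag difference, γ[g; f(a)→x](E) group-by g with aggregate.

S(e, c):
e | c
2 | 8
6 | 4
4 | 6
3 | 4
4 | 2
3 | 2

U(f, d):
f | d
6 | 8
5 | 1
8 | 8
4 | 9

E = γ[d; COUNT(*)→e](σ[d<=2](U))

Row counts bottom-up:
  U → 4
  σ[d<=2](U) → 1
  γ[d; COUNT(*)→e](σ[d<=2](U)) → 1

|E| = 1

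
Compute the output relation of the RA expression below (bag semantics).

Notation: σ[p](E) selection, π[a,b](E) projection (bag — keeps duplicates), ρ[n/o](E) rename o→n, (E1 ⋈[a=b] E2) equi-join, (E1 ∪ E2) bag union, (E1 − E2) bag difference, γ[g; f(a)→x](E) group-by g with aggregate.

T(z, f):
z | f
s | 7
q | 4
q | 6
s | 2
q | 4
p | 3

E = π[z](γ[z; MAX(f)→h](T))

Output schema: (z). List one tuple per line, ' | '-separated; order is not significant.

Per-node cardinality:
  T → 6
  γ[z; MAX(f)→h](T) → 3
  π[z](γ[z; MAX(f)→h](T)) → 3

== RESULT ==
z
p
q
s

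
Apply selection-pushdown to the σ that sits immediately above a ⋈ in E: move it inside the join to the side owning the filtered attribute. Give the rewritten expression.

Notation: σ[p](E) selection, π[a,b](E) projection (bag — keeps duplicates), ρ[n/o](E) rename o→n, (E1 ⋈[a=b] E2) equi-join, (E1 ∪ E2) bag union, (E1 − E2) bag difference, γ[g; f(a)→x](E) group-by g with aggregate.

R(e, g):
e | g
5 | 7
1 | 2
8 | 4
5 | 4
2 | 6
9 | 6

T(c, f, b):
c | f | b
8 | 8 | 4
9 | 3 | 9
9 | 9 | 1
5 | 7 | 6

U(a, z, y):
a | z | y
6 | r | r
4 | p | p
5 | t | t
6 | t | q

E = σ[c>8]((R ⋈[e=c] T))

σ filters on c, owned by the right side.
E' = (R ⋈[e=c] σ[c>8](T))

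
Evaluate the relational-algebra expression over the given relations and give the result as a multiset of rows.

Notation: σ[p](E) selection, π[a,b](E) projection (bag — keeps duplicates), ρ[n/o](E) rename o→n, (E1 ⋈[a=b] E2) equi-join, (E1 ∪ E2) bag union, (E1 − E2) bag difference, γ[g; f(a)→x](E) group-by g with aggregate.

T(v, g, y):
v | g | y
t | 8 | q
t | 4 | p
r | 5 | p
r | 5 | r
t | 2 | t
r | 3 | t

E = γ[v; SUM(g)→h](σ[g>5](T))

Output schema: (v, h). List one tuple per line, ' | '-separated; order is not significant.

Row counts bottom-up:
  T → 6
  σ[g>5](T) → 1
  γ[v; SUM(g)→h](σ[g>5](T)) → 1

== RESULT ==
v | h
t | 8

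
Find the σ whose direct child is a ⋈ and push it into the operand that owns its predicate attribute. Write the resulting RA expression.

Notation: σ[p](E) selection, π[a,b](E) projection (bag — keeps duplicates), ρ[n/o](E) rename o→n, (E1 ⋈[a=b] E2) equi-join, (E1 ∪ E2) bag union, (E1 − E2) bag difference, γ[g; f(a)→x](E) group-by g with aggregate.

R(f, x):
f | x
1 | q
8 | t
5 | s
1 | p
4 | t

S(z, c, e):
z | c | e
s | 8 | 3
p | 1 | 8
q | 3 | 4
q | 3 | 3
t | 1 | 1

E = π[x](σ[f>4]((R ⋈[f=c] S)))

σ filters on f, owned by the left side.
E' = π[x]((σ[f>4](R) ⋈[f=c] S))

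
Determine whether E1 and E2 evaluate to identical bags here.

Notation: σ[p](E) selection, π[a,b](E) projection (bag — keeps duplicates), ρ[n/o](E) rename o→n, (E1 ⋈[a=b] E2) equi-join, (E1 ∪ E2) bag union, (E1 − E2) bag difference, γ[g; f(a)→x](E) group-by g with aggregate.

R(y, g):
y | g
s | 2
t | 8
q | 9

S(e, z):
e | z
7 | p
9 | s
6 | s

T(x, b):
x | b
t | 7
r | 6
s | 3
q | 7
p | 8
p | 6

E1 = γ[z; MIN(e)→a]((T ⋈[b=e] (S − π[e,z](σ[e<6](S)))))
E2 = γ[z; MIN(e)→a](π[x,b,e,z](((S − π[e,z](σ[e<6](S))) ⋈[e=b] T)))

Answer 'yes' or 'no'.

E1 subexpression sizes:
  T → 6
  S → 3
  S → 3
  σ[e<6](S) → 0
  π[e,z](σ[e<6](S)) → 0
  (S − π[e,z](σ[e<6](S))) → 3
  (T ⋈[b=e] (S − π[e,z](σ[e<6](S)))) → 4
  γ[z; MIN(e)→a]((T ⋈[b=e] (S − π[e,z](σ[e<6](S))))) → 2
E2 subexpression sizes:
  S → 3
  S → 3
  σ[e<6](S) → 0
  π[e,z](σ[e<6](S)) → 0
  (S − π[e,z](σ[e<6](S))) → 3
  T → 6
  ((S − π[e,z](σ[e<6](S))) ⋈[e=b] T) → 4
  π[x,b,e,z](((S − π[e,z](σ[e<6](S))) ⋈[e=b] T)) → 4
  γ[z; MIN(e)→a](π[x,b,e,z](((S − π[e,z](σ[e<6](S))) ⋈[e=b] T))) → 2

E1 and E2 produce the same multiset:
z | a
p | 7
s | 6

yes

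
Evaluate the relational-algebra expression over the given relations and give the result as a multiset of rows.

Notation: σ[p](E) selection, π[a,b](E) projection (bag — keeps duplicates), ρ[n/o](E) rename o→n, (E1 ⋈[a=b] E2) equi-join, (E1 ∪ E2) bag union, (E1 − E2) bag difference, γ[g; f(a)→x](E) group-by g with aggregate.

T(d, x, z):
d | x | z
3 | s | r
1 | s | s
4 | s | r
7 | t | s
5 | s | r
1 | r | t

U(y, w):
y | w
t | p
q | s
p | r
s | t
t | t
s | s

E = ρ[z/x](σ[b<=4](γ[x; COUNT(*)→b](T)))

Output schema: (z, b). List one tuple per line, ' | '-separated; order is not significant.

Stepwise |·|:
  T → 6
  γ[x; COUNT(*)→b](T) → 3
  σ[b<=4](γ[x; COUNT(*)→b](T)) → 3
  ρ[z/x](σ[b<=4](γ[x; COUNT(*)→b](T))) → 3

== RESULT ==
z | b
r | 1
s | 4
t | 1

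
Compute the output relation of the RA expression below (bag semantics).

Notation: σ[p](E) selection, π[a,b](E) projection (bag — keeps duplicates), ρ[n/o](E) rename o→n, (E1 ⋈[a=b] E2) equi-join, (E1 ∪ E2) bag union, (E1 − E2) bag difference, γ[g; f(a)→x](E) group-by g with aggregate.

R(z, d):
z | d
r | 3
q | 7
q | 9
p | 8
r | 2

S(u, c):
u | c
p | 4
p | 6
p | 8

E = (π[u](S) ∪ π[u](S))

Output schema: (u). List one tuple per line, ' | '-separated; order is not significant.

Stepwise |·|:
  S → 3
  π[u](S) → 3
  S → 3
  π[u](S) → 3
  (π[u](S) ∪ π[u](S)) → 6

== RESULT ==
u
p
p
p
p
p
p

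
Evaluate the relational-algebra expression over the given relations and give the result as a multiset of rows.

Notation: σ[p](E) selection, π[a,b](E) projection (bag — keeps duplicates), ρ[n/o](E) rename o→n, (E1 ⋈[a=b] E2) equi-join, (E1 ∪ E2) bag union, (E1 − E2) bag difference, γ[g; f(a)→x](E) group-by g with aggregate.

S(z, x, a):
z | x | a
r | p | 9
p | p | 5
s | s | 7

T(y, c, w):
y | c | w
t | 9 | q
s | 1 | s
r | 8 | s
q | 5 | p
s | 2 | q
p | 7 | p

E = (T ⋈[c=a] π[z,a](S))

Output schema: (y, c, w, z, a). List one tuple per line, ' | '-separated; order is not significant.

Stepwise |·|:
  T → 6
  S → 3
  π[z,a](S) → 3
  (T ⋈[c=a] π[z,a](S)) → 3

== RESULT ==
y | c | w | z | a
p | 7 | p | s | 7
q | 5 | p | p | 5
t | 9 | q | r | 9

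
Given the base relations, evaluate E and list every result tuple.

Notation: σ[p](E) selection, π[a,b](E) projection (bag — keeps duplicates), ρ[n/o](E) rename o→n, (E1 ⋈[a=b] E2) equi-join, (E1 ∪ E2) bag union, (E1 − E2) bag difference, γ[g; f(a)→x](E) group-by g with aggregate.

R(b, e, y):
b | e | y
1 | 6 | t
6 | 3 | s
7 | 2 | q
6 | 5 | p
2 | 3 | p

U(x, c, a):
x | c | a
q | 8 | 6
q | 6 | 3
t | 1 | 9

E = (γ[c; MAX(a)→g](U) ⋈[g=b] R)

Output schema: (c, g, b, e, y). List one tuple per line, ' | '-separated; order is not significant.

Subexpression sizes:
  U → 3
  γ[c; MAX(a)→g](U) → 3
  R → 5
  (γ[c; MAX(a)→g](U) ⋈[g=b] R) → 2

== RESULT ==
c | g | b | e | y
8 | 6 | 6 | 3 | s
8 | 6 | 6 | 5 | p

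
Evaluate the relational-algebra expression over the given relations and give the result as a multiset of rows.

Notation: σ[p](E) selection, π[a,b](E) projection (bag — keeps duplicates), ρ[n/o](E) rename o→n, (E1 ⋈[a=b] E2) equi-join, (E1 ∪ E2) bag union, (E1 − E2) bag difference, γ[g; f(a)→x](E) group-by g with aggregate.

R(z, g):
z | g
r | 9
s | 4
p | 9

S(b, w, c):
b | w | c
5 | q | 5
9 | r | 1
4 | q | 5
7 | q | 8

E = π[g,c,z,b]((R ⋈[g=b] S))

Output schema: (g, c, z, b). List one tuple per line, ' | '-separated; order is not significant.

Subexpression sizes:
  R → 3
  S → 4
  (R ⋈[g=b] S) → 3
  π[g,c,z,b]((R ⋈[g=b] S)) → 3

== RESULT ==
g | c | z | b
4 | 5 | s | 4
9 | 1 | p | 9
9 | 1 | r | 9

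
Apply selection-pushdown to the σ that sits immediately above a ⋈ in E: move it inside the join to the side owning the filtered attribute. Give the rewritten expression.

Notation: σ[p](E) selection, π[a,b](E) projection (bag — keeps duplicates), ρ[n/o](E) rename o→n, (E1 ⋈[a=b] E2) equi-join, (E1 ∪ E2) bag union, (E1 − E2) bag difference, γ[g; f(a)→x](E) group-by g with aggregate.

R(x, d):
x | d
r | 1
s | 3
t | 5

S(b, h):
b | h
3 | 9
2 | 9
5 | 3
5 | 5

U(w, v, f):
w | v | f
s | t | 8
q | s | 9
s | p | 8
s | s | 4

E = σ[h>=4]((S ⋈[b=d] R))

σ filters on h, owned by the left side.
E' = (σ[h>=4](S) ⋈[b=d] R)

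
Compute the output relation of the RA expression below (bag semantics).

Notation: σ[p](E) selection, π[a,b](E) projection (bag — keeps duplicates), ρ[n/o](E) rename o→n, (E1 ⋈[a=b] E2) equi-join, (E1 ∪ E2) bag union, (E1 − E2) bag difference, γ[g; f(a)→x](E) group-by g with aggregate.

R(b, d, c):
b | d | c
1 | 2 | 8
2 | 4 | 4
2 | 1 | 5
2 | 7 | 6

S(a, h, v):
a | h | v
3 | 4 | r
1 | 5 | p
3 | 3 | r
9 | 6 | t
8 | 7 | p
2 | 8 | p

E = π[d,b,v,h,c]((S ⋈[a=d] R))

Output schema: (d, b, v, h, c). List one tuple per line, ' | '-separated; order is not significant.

Row counts bottom-up:
  S → 6
  R → 4
  (S ⋈[a=d] R) → 2
  π[d,b,v,h,c]((S ⋈[a=d] R)) → 2

== RESULT ==
d | b | v | h | c
1 | 2 | p | 5 | 5
2 | 1 | p | 8 | 8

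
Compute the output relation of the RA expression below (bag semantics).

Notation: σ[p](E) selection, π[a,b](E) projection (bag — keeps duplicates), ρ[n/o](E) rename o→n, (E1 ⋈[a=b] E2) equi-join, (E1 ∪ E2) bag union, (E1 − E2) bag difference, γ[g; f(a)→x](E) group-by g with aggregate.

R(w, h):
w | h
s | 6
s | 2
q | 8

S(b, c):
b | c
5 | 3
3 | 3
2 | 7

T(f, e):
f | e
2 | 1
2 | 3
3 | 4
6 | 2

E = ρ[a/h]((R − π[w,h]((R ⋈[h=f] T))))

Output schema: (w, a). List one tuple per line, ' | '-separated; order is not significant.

Per-node cardinality:
  R → 3
  R → 3
  T → 4
  (R ⋈[h=f] T) → 3
  π[w,h]((R ⋈[h=f] T)) → 3
  (R − π[w,h]((R ⋈[h=f] T))) → 1
  ρ[a/h]((R − π[w,h]((R ⋈[h=f] T)))) → 1

== RESULT ==
w | a
q | 8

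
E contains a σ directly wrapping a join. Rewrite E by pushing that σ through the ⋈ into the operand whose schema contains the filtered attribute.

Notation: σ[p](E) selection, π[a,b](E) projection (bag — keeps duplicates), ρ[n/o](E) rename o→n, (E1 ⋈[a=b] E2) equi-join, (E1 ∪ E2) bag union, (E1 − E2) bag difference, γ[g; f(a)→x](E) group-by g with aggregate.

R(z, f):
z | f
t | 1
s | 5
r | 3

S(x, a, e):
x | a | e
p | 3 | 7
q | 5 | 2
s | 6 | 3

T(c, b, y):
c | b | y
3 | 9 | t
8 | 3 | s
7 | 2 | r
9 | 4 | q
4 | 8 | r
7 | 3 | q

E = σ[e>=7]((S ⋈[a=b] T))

σ filters on e, owned by the left side.
E' = (σ[e>=7](S) ⋈[a=b] T)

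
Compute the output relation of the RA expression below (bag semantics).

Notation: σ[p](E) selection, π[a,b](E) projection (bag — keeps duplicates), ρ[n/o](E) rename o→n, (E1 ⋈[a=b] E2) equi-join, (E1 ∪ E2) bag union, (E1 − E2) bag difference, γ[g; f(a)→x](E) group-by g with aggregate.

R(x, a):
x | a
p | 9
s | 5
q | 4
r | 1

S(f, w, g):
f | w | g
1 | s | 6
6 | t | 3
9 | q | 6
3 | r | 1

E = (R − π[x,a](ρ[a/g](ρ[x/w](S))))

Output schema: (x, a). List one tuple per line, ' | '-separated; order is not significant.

Subexpression sizes:
  R → 4
  S → 4
  ρ[x/w](S) → 4
  ρ[a/g](ρ[x/w](S)) → 4
  π[x,a](ρ[a/g](ρ[x/w](S))) → 4
  (R − π[x,a](ρ[a/g](ρ[x/w](S)))) → 3

== RESULT ==
x | a
p | 9
q | 4
s | 5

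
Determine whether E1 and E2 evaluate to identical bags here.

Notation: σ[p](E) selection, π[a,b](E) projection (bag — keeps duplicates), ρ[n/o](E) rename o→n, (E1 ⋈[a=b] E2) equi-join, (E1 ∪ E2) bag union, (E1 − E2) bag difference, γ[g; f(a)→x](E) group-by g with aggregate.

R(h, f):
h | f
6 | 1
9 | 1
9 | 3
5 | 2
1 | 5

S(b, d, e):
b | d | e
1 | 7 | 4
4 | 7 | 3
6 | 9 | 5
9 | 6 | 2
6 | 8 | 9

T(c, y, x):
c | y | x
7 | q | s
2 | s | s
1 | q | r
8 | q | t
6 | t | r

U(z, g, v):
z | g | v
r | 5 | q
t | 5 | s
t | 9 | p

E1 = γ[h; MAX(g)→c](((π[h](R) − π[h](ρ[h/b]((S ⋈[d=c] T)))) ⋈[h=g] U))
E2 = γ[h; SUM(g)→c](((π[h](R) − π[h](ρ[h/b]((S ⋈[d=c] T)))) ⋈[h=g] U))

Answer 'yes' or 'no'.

E1 per-node cardinality:
  R → 5
  π[h](R) → 5
  S → 5
  T → 5
  (S ⋈[d=c] T) → 4
  ρ[h/b]((S ⋈[d=c] T)) → 4
  π[h](ρ[h/b]((S ⋈[d=c] T))) → 4
  (π[h](R) − π[h](ρ[h/b]((S ⋈[d=c] T)))) → 2
  U → 3
  ((π[h](R) − π[h](ρ[h/b]((S ⋈[d=c] T)))) ⋈[h=g] U) → 3
  γ[h; MAX(g)→c](((π[h](R) − π[h](ρ[h/b]((S ⋈[d=c] T)))) ⋈[h=g] U)) → 2
E2 per-node cardinality:
  R → 5
  π[h](R) → 5
  S → 5
  T → 5
  (S ⋈[d=c] T) → 4
  ρ[h/b]((S ⋈[d=c] T)) → 4
  π[h](ρ[h/b]((S ⋈[d=c] T))) → 4
  (π[h](R) − π[h](ρ[h/b]((S ⋈[d=c] T)))) → 2
  U → 3
  ((π[h](R) − π[h](ρ[h/b]((S ⋈[d=c] T)))) ⋈[h=g] U) → 3
  γ[h; SUM(g)→c](((π[h](R) − π[h](ρ[h/b]((S ⋈[d=c] T)))) ⋈[h=g] U)) → 2

E1 result:
h | c
5 | 5
9 | 9
E2 result:
h | c
5 | 10
9 | 9
Witness: (5, 10) appears 0× in E1 but 1× in E2.

no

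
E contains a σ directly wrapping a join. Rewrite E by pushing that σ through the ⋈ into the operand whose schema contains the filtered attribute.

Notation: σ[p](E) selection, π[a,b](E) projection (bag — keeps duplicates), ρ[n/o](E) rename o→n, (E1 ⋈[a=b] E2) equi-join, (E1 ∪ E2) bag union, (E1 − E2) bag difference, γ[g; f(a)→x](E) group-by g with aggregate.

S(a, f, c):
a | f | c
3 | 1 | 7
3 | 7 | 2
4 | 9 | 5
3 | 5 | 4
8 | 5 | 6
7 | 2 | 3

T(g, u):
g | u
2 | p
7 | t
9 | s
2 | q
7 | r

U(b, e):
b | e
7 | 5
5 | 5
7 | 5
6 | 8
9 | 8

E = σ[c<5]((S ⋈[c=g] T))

σ filters on c, owned by the left side.
E' = (σ[c<5](S) ⋈[c=g] T)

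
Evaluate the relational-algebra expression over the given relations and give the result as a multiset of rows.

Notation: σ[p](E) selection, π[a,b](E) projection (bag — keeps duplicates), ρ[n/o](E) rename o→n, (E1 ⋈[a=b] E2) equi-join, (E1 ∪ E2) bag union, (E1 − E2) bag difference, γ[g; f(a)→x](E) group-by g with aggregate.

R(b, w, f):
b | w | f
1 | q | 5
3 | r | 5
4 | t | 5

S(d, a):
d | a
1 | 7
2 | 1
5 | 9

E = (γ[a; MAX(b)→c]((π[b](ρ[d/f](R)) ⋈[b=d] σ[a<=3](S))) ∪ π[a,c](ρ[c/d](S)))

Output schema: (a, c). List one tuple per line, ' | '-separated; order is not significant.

Per-node cardinality:
  R → 3
  ρ[d/f](R) → 3
  π[b](ρ[d/f](R)) → 3
  S → 3
  σ[a<=3](S) → 1
  (π[b](ρ[d/f](R)) ⋈[b=d] σ[a<=3](S)) → 0
  γ[a; MAX(b)→c]((π[b](ρ[d/f](R)) ⋈[b=d] σ[a<=3](S))) → 0
  S → 3
  ρ[c/d](S) → 3
  π[a,c](ρ[c/d](S)) → 3
  (γ[a; MAX(b)→c]((π[b](ρ[d/f](R)) ⋈[b=d] σ[a<=3](S))) ∪ π[a,c](ρ[c/d](S))) → 3

== RESULT ==
a | c
1 | 2
7 | 1
9 | 5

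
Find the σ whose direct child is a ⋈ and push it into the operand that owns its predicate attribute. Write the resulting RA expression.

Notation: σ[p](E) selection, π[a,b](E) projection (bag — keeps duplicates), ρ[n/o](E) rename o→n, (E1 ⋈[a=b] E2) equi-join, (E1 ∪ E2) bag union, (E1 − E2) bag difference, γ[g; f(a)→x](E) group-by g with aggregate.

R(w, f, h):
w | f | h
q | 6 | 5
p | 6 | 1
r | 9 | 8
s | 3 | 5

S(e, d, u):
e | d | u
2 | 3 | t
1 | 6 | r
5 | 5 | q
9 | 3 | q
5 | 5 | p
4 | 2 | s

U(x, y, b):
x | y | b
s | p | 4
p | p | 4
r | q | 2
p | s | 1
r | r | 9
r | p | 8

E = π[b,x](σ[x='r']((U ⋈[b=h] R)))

σ filters on x, owned by the left side.
E' = π[b,x]((σ[x='r'](U) ⋈[b=h] R))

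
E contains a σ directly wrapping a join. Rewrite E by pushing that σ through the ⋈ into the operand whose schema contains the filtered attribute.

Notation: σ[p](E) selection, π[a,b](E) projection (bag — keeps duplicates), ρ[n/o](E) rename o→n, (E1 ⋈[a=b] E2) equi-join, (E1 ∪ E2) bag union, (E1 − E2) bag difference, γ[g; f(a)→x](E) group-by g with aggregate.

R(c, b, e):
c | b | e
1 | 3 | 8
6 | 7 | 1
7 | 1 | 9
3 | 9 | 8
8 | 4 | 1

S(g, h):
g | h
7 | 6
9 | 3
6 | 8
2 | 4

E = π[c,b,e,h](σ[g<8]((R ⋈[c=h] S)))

σ filters on g, owned by the right side.
E' = π[c,b,e,h]((R ⋈[c=h] σ[g<8](S)))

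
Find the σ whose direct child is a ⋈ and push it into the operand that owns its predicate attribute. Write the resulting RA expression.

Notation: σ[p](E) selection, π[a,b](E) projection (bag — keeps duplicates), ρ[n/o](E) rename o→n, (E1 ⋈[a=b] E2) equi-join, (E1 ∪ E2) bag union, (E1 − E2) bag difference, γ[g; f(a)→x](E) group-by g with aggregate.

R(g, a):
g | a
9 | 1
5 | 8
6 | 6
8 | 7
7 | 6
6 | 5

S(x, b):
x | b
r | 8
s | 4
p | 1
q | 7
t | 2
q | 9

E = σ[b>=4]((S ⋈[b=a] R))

σ filters on b, owned by the left side.
E' = (σ[b>=4](S) ⋈[b=a] R)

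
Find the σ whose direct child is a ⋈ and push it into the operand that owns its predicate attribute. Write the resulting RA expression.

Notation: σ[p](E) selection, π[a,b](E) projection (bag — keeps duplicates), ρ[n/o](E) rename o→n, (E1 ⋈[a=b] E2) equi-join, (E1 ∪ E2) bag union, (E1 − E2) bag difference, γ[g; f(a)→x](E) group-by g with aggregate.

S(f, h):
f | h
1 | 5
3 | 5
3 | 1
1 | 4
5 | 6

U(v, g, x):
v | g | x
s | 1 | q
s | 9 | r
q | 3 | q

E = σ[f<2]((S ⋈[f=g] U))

σ filters on f, owned by the left side.
E' = (σ[f<2](S) ⋈[f=g] U)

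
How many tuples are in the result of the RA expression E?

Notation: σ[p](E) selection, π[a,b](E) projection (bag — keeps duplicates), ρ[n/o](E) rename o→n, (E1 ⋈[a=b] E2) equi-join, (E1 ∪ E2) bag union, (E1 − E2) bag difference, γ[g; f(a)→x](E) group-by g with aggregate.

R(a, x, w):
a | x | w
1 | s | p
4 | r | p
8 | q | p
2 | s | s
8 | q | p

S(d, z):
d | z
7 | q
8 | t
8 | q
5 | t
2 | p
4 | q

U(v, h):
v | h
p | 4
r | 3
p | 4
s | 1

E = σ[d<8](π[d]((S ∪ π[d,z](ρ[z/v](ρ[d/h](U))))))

Row counts bottom-up:
  S → 6
  U → 4
  ρ[d/h](U) → 4
  ρ[z/v](ρ[d/h](U)) → 4
  π[d,z](ρ[z/v](ρ[d/h](U))) → 4
  (S ∪ π[d,z](ρ[z/v](ρ[d/h](U)))) → 10
  π[d]((S ∪ π[d,z](ρ[z/v](ρ[d/h](U))))) → 10
  σ[d<8](π[d]((S ∪ π[d,z](ρ[z/v](ρ[d/h](U)))))) → 8

|E| = 8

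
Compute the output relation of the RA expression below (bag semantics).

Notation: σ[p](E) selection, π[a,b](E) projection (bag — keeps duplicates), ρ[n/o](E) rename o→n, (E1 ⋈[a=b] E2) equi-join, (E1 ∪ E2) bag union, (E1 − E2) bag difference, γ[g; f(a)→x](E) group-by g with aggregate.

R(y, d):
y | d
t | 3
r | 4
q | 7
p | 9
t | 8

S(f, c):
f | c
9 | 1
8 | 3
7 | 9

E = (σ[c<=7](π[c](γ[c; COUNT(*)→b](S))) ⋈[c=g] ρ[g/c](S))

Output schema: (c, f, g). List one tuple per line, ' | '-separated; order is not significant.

Per-node cardinality:
  S → 3
  γ[c; COUNT(*)→b](S) → 3
  π[c](γ[c; COUNT(*)→b](S)) → 3
  σ[c<=7](π[c](γ[c; COUNT(*)→b](S))) → 2
  S → 3
  ρ[g/c](S) → 3
  (σ[c<=7](π[c](γ[c; COUNT(*)→b](S))) ⋈[c=g] ρ[g/c](S)) → 2

== RESULT ==
c | f | g
1 | 9 | 1
3 | 8 | 3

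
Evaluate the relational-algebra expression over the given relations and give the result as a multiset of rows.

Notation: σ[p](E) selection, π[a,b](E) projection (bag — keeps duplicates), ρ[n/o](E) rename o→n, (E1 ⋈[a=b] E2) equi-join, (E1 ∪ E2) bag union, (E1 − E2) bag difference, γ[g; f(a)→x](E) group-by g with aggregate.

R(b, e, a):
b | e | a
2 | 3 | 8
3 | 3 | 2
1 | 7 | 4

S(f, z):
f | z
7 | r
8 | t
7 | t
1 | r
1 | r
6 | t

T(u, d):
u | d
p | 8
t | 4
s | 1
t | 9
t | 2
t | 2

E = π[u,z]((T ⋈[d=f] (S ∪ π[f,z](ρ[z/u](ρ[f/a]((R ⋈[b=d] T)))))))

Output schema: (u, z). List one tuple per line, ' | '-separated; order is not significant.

Subexpression sizes:
  T → 6
  S → 6
  R → 3
  T → 6
  (R ⋈[b=d] T) → 3
  ρ[f/a]((R ⋈[b=d] T)) → 3
  ρ[z/u](ρ[f/a]((R ⋈[b=d] T))) → 3
  π[f,z](ρ[z/u](ρ[f/a]((R ⋈[b=d] T)))) → 3
  (S ∪ π[f,z](ρ[z/u](ρ[f/a]((R ⋈[b=d] T))))) → 9
  (T ⋈[d=f] (S ∪ π[f,z](ρ[z/u](ρ[f/a]((R ⋈[b=d] T)))))) → 6
  π[u,z]((T ⋈[d=f] (S ∪ π[f,z](ρ[z/u](ρ[f/a]((R ⋈[b=d] T))))))) → 6

== RESULT ==
u | z
p | t
p | t
p | t
s | r
s | r
t | s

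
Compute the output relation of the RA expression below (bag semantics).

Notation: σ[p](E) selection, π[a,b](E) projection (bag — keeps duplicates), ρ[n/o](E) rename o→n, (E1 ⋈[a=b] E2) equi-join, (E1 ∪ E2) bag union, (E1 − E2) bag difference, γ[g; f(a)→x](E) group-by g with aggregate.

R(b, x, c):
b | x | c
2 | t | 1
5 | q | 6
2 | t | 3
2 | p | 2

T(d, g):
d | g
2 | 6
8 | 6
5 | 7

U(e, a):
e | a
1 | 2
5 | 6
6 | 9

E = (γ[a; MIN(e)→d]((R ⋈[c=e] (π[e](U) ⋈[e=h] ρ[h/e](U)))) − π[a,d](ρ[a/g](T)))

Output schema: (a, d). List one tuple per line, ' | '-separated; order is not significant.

Per-node cardinality:
  R → 4
  U → 3
  π[e](U) → 3
  U → 3
  ρ[h/e](U) → 3
  (π[e](U) ⋈[e=h] ρ[h/e](U)) → 3
  (R ⋈[c=e] (π[e](U) ⋈[e=h] ρ[h/e](U))) → 2
  γ[a; MIN(e)→d]((R ⋈[c=e] (π[e](U) ⋈[e=h] ρ[h/e](U)))) → 2
  T → 3
  ρ[a/g](T) → 3
  π[a,d](ρ[a/g](T)) → 3
  (γ[a; MIN(e)→d]((R ⋈[c=e] (π[e](U) ⋈[e=h] ρ[h/e](U)))) − π[a,d](ρ[a/g](T))) → 2

== RESULT ==
a | d
2 | 1
9 | 6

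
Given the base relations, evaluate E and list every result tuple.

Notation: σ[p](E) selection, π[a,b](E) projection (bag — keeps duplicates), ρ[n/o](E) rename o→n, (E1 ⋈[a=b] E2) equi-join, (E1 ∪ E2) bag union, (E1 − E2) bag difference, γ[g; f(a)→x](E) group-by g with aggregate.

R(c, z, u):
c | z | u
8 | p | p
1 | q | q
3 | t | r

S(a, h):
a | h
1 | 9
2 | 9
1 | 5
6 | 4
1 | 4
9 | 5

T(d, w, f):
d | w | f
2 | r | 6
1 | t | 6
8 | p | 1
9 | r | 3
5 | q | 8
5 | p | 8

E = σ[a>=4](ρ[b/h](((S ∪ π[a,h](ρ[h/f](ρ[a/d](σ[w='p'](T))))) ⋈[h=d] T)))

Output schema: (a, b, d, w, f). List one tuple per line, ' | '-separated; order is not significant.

Row counts bottom-up:
  S → 6
  T → 6
  σ[w='p'](T) → 2
  ρ[a/d](σ[w='p'](T)) → 2
  ρ[h/f](ρ[a/d](σ[w='p'](T))) → 2
  π[a,h](ρ[h/f](ρ[a/d](σ[w='p'](T)))) → 2
  (S ∪ π[a,h](ρ[h/f](ρ[a/d](σ[w='p'](T))))) → 8
  T → 6
  ((S ∪ π[a,h](ρ[h/f](ρ[a/d](σ[w='p'](T))))) ⋈[h=d] T) → 8
  ρ[b/h](((S ∪ π[a,h](ρ[h/f](ρ[a/d](σ[w='p'](T))))) ⋈[h=d] T)) → 8
  σ[a>=4](ρ[b/h](((S ∪ π[a,h](ρ[h/f](ρ[a/d](σ[w='p'](T))))) ⋈[h=d] T))) → 4

== RESULT ==
a | b | d | w | f
5 | 8 | 8 | p | 1
8 | 1 | 1 | t | 6
9 | 5 | 5 | p | 8
9 | 5 | 5 | q | 8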